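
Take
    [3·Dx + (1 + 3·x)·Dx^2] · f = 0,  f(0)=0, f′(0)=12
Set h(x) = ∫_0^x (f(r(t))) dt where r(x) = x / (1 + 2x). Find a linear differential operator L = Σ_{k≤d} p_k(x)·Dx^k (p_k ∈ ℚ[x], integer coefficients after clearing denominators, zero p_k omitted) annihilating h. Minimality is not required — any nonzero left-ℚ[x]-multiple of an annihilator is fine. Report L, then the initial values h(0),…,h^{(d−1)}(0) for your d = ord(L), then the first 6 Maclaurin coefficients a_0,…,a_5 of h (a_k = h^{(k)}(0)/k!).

f: a_k = 0, 12, -18, 36, -81, 972/5, …
h₀=f(r): pull back L_f along r ⇒ L₀.
h=∫h₀ ⇒ L = L₀·Dx.
L = (7 + 20·x)·Dx^2 + (1 + 7·x + 10·x^2)·Dx^3  (order 3).
h: a_k = 0, 0, 6, -14, 39, -609/5, …
ICs: h(0) = 0, h′(0) = 0, h′′(0) = 12.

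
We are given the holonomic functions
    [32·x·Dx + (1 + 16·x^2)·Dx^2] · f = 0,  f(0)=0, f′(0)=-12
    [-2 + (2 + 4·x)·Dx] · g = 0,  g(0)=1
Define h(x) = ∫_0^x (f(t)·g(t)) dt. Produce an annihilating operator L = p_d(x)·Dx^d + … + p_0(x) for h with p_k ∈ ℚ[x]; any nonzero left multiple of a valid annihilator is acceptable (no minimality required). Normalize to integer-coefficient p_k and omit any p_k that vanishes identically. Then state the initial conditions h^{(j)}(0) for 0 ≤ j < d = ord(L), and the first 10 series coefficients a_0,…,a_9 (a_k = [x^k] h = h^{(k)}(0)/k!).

L = (3 - 32·x - 16·x^2)·Dx + (-2 + 28·x + 96·x^2 + 64·x^3)·Dx^2 + (1 + 4·x + 20·x^2 + 64·x^3 + 64·x^4)·Dx^3  (order 3).
h: a_k = 0, 0, -6, -4, 35/2, 58/5, -6389/60, -847/10, 1022653/1120, 944407/1260, …
ICs: h(0) = 0, h′(0) = 0, h′′(0) = -12.

f: a_k = 0, -12, 0, 64, 0, -3072/5, 0, 49152/7, 0, -262144/3, …
g: a_k = 1, 1, -1/2, 1/2, -5/8, 7/8, -21/16, 33/16, -429/128, 715/128, …
f·g: L₀ = L_f ⊗_s L_g, ord ≤ 2·1.
h=∫₀ˣh₀: take L = L₀·Dx.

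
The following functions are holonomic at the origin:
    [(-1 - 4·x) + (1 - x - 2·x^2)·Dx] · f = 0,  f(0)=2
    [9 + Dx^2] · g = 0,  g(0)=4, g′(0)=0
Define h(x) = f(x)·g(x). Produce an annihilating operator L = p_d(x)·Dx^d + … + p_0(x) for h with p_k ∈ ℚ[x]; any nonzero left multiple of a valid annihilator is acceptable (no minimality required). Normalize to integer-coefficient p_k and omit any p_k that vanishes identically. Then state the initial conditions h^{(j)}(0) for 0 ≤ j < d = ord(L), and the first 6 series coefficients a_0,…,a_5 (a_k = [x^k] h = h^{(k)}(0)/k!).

f: a_k = 2, 2, 6, 10, 22, 42, …
g: a_k = 4, 0, -18, 0, 27/2, 0, …
L₀ := L_f ⊗_s L_g (sym. prod.), ord ≤ 2.
L = (-5 + 9·x + 18·x^2) + (2 + 8·x)·Dx + (-1 + x + 2·x^2)·Dx^2  (order 2).
h: a_k = 8, 8, -12, 4, 7, 15, …
ICs: h(0) = 8, h′(0) = 8.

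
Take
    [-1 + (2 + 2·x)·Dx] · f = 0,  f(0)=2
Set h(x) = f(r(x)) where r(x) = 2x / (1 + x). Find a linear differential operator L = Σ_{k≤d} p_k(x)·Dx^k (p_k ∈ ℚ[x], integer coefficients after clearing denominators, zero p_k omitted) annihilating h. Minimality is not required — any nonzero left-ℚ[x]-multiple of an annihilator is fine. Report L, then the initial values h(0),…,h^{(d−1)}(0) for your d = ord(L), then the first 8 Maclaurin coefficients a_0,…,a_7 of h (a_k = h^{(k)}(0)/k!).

f: a_k = 2, 1, -1/4, 1/8, -5/64, 7/128, -21/512, 33/1024, …
Substitute x→r, Dx→(1/r')Dx; clear ⇒ L₀.
L = -1 + (1 + 4·x + 3·x^2)·Dx  (order 1).
h: a_k = 2, 2, -3, 5, -37/4, 75/4, -327/8, 753/8, …
ICs: h(0) = 2.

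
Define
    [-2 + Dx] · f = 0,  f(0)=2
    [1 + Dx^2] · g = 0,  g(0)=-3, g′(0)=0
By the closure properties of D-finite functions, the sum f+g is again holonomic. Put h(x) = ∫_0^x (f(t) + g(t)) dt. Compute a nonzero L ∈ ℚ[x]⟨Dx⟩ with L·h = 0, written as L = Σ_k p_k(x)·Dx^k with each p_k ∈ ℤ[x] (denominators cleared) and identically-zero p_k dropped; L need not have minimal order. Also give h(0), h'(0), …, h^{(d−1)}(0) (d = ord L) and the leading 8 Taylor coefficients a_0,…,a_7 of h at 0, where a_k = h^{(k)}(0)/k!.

L = -2·Dx + Dx^2 - 2·Dx^3 + Dx^4  (order 4).
h: a_k = 0, -1, 2, 11/6, 2/3, 29/120, 4/45, 131/5040, …
ICs: h(0) = 0, h′(0) = -1, h′′(0) = 4, h′′′(0) = 11.

f: a_k = 2, 4, 4, 8/3, 4/3, 8/15, 8/45, 16/315, …
g: a_k = -3, 0, 3/2, 0, -1/8, 0, 1/240, 0, …
h₀=f+g: left-lcm gives L₀, ord ≤ 3.
h=∫₀ˣh₀: take L = L₀·Dx.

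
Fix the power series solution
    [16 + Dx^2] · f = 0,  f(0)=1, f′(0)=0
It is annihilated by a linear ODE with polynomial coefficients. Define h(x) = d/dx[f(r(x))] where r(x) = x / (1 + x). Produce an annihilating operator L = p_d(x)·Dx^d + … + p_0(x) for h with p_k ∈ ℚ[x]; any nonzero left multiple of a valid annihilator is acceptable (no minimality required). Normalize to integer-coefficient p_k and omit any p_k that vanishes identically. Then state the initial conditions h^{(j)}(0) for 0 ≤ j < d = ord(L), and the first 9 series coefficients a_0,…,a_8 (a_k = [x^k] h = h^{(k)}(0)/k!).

L = (22 + 12·x + 6·x^2) + (6 + 18·x + 18·x^2 + 6·x^3)·Dx + (1 + 4·x + 6·x^2 + 4·x^3 + x^4)·Dx^2  (order 2).
h: a_k = 0, -16, 48, -160/3, -160/3, 5488/15, -4592/5, 100544/63, -71744/35, …
ICs: h(0) = 0, h′(0) = -16.

f: a_k = 1, 0, -8, 0, 32/3, 0, -256/45, 0, 512/315, …
Substitute x→r, Dx→(1/r')Dx; clear ⇒ L₀.
h=h₀': d/dx-closure on L₀ ⇒ L.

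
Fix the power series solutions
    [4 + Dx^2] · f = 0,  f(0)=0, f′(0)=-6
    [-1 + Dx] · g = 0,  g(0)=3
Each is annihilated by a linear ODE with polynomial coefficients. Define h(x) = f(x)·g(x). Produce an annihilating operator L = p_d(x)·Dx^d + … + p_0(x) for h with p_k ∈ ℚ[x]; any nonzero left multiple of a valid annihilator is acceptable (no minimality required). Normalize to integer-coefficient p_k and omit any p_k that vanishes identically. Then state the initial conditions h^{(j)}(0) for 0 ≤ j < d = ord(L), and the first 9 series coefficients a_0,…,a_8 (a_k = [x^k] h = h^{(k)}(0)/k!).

L = 5 - 2·Dx + Dx^2  (order 2).
h: a_k = 0, -18, -18, 3, 9, 57/20, -11/20, -139/280, -3/40, …
ICs: h(0) = 0, h′(0) = -18.

f: a_k = 0, -6, 0, 4, 0, -4/5, 0, 8/105, 0, …
g: a_k = 3, 3, 3/2, 1/2, 1/8, 1/40, 1/240, 1/1680, 1/13440, …
h₀=f·g: eliminate ⇒ L₀, order ≤ 2·1.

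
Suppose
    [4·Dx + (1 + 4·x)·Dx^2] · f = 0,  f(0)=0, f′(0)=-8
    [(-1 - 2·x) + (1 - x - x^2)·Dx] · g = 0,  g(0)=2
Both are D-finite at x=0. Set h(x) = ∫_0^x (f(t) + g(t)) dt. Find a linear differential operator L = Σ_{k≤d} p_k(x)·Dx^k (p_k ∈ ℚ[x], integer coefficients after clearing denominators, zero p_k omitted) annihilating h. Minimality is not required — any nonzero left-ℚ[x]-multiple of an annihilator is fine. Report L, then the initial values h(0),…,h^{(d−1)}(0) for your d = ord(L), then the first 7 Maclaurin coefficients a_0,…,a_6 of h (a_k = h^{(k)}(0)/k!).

f: a_k = 0, -8, 16, -128/3, 128, -2048/5, 4096/3, …
g: a_k = 2, 2, 4, 6, 10, 16, 26, …
L₀ := lclm(L_f,L_g); ord L₀ ≤ 2+1.
∫: right-multiply L₀ by Dx.
L = (-100 - 272·x - 392·x^2 - 144·x^3 - 96·x^4)·Dx^2 + (7 - 96·x - 434·x^2 - 540·x^3 - 304·x^4 - 160·x^5)·Dx^3 + (4 + 25·x + 28·x^2 - 46·x^3 - 73·x^4 - 76·x^5 - 32·x^6)·Dx^4  (order 4).
h: a_k = 0, 2, -3, 20/3, -55/6, 138/5, -328/5, …
ICs: h(0) = 0, h′(0) = 2, h′′(0) = -6, h′′′(0) = 40.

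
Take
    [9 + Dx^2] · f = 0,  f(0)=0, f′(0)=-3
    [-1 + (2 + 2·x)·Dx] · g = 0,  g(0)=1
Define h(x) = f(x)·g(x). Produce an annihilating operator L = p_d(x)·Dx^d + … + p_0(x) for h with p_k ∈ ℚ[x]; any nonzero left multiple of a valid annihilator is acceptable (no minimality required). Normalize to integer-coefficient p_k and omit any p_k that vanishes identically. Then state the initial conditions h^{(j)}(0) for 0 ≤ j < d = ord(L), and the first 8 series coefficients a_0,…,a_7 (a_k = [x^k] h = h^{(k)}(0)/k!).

L = (39 + 72·x + 36·x^2) + (-4 - 4·x)·Dx + (4 + 8·x + 4·x^2)·Dx^2  (order 2).
h: a_k = 0, -3, -3/2, 39/8, 33/16, -1581/640, -1041/1280, 20529/35840, …
ICs: h(0) = 0, h′(0) = -3.

f: a_k = 0, -3, 0, 9/2, 0, -81/40, 0, 243/560, …
g: a_k = 1, 1/2, -1/8, 1/16, -5/128, 7/256, -21/1024, 33/2048, …
Sym-product of L_f,L_g gives L₀ (≤ ord 2).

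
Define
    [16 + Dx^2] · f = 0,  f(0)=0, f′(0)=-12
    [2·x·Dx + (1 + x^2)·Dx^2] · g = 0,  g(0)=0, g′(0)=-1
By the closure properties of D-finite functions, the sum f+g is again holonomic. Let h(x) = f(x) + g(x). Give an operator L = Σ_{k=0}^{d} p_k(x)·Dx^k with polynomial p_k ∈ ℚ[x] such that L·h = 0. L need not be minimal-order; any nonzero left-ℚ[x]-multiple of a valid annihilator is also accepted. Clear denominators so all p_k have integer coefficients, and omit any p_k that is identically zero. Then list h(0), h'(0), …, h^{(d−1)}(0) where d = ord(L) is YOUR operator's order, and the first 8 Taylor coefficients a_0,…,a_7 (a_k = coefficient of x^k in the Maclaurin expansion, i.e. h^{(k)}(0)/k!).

L = (64·x + 704·x^3 + 256·x^5)·Dx + (112 + 416·x^2 + 432·x^4 + 128·x^6)·Dx^2 + (4·x + 44·x^3 + 16·x^5)·Dx^3 + (7 + 26·x^2 + 27·x^4 + 8·x^6)·Dx^4  (order 4).
h: a_k = 0, -13, 0, 97/3, 0, -129/5, 0, 1039/105, …
ICs: h(0) = 0, h′(0) = -13, h′′(0) = 0, h′′′(0) = 194.

f: a_k = 0, -12, 0, 32, 0, -128/5, 0, 1024/105, …
g: a_k = 0, -1, 0, 1/3, 0, -1/5, 0, 1/7, …
L₀ := lclm(L_f,L_g); ord L₀ ≤ 2+2.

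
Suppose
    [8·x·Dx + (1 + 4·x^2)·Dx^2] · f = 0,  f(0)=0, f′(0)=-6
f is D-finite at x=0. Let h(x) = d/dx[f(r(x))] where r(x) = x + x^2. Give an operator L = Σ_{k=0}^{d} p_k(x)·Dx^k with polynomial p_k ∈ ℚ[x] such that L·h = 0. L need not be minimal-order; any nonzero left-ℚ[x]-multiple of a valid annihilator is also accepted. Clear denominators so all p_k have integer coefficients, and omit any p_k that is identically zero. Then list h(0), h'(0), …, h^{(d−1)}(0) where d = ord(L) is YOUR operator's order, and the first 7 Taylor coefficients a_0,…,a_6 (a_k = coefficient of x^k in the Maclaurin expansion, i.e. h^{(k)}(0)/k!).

f: a_k = 0, -6, 0, 8, 0, -96/5, 0, …
L₀ from L_f via x↦r, Dx↦r'^{-1}Dx.
Differentiate: ansatz ord ≤ ord L₀ ⇒ L.
L = (-2 + 8·x + 32·x^2 + 48·x^3 + 24·x^4) + (1 + 2·x + 4·x^2 + 16·x^3 + 20·x^4 + 8·x^5)·Dx  (order 1).
h: a_k = -6, -12, 24, 96, 24, -528, -960, …
ICs: h(0) = -6.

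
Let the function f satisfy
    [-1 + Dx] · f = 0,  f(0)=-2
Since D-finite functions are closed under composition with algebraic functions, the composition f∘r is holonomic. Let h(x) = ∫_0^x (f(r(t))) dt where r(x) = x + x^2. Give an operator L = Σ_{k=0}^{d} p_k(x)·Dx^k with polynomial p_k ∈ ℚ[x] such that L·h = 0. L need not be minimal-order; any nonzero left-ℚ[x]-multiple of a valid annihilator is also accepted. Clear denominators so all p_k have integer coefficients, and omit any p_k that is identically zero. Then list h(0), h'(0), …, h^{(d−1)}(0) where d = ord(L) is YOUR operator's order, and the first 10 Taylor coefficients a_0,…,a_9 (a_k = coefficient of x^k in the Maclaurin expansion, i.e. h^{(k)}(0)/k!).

L = (-1 - 2·x)·Dx + Dx^2  (order 2).
h: a_k = 0, -2, -1, -1, -7/12, -5/12, -9/40, -331/2520, -1303/20160, -1979/60480, …
ICs: h(0) = 0, h′(0) = -2.

f: a_k = -2, -2, -1, -1/3, -1/12, -1/60, -1/360, -1/2520, -1/20160, -1/181440, …
Change of var in L_f (x↦r) gives L₀.
Integrate: L := L₀·Dx.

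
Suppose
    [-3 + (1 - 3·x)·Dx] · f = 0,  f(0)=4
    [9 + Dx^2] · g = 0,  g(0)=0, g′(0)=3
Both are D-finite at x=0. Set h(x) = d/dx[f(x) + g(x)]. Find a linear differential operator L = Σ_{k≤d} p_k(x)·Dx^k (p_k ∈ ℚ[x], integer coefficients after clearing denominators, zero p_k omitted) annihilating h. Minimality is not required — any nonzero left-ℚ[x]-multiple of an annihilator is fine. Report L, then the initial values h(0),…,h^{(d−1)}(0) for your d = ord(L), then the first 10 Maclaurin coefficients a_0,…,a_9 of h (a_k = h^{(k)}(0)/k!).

L = (702 - 324·x + 486·x^2) + (-63 + 243·x - 243·x^2 + 243·x^3)·Dx + (78 - 36·x + 54·x^2)·Dx^2 + (-7 + 27·x - 27·x^2 + 27·x^3)·Dx^3  (order 3).
h: a_k = 15, 72, 621/2, 1296, 38961/8, 17496, 4898637/80, 209952, 3174476427/4480, 2361960, …
ICs: h(0) = 15, h′(0) = 72, h′′(0) = 621.

f: a_k = 4, 12, 36, 108, 324, 972, 2916, 8748, 26244, 78732, …
g: a_k = 0, 3, 0, -9/2, 0, 81/40, 0, -243/560, 0, 243/4480, …
f+g: L₀ = lclm(L_f,L_g), ord ≤ 1+2.
Derive L from L₀ (diff closure).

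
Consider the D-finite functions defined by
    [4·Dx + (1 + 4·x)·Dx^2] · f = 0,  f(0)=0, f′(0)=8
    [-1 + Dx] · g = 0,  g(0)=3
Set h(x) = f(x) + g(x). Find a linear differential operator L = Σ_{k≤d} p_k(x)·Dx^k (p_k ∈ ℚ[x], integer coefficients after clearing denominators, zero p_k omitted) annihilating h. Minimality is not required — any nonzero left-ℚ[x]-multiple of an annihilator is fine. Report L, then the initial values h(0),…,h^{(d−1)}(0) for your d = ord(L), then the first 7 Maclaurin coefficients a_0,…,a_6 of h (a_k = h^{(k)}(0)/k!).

L = (-36 - 16·x)·Dx + (31 - 8·x - 16·x^2)·Dx^2 + (5 + 24·x + 16·x^2)·Dx^3  (order 3).
h: a_k = 3, 11, -29/2, 259/6, -1023/8, 3277/8, -327679/240, …
ICs: h(0) = 3, h′(0) = 11, h′′(0) = -29.

f: a_k = 0, 8, -16, 128/3, -128, 2048/5, -4096/3, …
g: a_k = 3, 3, 3/2, 1/2, 1/8, 1/40, 1/240, …
L₀ := lclm(L_f,L_g); ord L₀ ≤ 2+1.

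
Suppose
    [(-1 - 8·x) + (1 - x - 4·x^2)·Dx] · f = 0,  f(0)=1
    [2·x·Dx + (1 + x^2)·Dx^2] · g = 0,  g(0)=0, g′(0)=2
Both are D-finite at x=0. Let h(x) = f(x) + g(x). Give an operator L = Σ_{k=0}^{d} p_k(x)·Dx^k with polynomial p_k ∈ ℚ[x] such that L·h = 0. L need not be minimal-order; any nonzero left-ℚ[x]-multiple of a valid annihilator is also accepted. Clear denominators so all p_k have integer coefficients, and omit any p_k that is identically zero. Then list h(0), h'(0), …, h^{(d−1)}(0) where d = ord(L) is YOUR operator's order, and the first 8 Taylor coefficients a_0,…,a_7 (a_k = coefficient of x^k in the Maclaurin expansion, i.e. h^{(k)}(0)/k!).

L = (-10 + 40·x + 478·x^2 + 864·x^3 + 2496·x^4 + 384·x^6)·Dx + (28 + 246·x + 316·x^2 + 1182·x^3 + 752·x^4 + 2048·x^5 + 48·x^6 + 384·x^7)·Dx^2 + (-5 - 8·x - 32·x^2 + 104·x^3 + 197·x^4 + 128·x^5 + 288·x^6 + 16·x^7 + 64·x^8)·Dx^3  (order 3).
h: a_k = 1, 3, 5, 25/3, 29, 327/5, 181, 3085/7, …
ICs: h(0) = 1, h′(0) = 3, h′′(0) = 10.

f: a_k = 1, 1, 5, 9, 29, 65, 181, 441, …
g: a_k = 0, 2, 0, -2/3, 0, 2/5, 0, -2/7, …
Weyl lclm of L_f,L_g ⇒ L₀ (ord ≤ 3).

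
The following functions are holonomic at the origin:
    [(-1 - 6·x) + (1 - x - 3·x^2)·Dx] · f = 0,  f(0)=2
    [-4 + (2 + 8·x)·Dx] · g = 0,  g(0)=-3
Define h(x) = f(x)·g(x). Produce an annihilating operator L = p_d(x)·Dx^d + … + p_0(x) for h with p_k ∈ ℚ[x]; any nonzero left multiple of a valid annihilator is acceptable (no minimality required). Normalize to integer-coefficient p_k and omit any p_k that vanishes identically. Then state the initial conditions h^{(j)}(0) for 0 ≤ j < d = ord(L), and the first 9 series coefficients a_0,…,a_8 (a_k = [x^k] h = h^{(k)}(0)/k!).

L = (3 + 8·x + 18·x^2) + (-1 - 3·x + 7·x^2 + 12·x^3)·Dx  (order 1).
h: a_k = -6, -18, -24, -102, -114, -588, -426, -3774, 96, …
ICs: h(0) = -6.

f: a_k = 2, 2, 8, 14, 38, 80, 194, 434, 1016, …
g: a_k = -3, -6, 6, -12, 30, -84, 252, -792, 2574, …
h₀=f·g: eliminate ⇒ L₀, order ≤ 1·1.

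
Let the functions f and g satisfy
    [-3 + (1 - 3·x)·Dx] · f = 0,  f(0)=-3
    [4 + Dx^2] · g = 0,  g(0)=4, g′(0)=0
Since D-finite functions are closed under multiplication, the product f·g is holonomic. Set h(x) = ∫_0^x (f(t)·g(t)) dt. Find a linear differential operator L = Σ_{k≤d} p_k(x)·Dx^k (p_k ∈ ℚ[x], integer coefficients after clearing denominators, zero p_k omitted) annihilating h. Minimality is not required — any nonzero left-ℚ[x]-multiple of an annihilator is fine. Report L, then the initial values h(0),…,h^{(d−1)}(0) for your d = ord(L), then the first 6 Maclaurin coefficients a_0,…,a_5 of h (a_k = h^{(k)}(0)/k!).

L = (-4 + 12·x)·Dx + 6·Dx^2 + (-1 + 3·x)·Dx^3  (order 3).
h: a_k = 0, -12, -18, -28, -63, -764/5, …
ICs: h(0) = 0, h′(0) = -12, h′′(0) = -36.

f: a_k = -3, -9, -27, -81, -243, -729, …
g: a_k = 4, 0, -8, 0, 8/3, 0, …
h₀=f·g: eliminate ⇒ L₀, order ≤ 1·2.
h=∫h₀ ⇒ L = L₀·Dx.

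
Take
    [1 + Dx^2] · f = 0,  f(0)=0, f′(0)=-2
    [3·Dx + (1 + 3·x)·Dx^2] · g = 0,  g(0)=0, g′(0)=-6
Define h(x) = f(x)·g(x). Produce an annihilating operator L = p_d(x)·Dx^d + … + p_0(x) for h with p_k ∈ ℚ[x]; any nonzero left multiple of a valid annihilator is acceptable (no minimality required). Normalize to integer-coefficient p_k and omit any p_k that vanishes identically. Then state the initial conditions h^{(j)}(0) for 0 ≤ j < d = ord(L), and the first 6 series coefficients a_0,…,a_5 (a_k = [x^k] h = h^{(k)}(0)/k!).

f: a_k = 0, -2, 0, 1/3, 0, -1/60, …
g: a_k = 0, -6, 9, -18, 81/2, -486/5, …
h₀=f·g: eliminate ⇒ L₀, order ≤ 2·2.
L = (-203 - 222·x - 189·x^2 + 432·x^3 + 324·x^4) + (-84 - 108·x + 648·x^2 + 648·x^3)·Dx + (-208 - 228·x - 54·x^2 + 864·x^3 + 648·x^4)·Dx^2 + (-84 - 108·x + 648·x^2 + 648·x^3)·Dx^3 + (-5 - 6·x + 135·x^2 + 432·x^3 + 324·x^4)·Dx^4  (order 4).
h: a_k = 0, 0, 12, -18, 34, -78, …
ICs: h(0) = 0, h′(0) = 0, h′′(0) = 24, h′′′(0) = -108.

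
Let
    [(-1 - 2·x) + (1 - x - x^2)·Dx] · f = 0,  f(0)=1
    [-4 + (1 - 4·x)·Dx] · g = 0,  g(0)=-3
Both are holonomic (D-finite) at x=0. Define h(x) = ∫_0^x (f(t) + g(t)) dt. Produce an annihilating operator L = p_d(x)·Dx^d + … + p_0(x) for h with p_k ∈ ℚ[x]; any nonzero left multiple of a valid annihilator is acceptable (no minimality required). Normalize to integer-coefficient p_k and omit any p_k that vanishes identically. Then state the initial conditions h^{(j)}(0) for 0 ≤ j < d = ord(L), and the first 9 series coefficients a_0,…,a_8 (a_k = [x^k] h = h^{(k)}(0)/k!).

L = (-16 - 72·x + 24·x^2 - 32·x^3)·Dx + (28 - 38·x - 54·x^2 + 16·x^3 - 64·x^4)·Dx^2 + (-3 + 17·x - 23·x^2 + 14·x^3 - 4·x^4 - 16·x^5)·Dx^3  (order 3).
h: a_k = 0, -2, -11/2, -46/3, -189/4, -763/5, -1532/3, -12275/7, -49131/8, …
ICs: h(0) = 0, h′(0) = -2, h′′(0) = -11.

f: a_k = 1, 1, 2, 3, 5, 8, 13, 21, 34, …
g: a_k = -3, -12, -48, -192, -768, -3072, -12288, -49152, -196608, …
f+g: L₀ = lclm(L_f,L_g), ord ≤ 1+1.
Integrate: L := L₀·Dx.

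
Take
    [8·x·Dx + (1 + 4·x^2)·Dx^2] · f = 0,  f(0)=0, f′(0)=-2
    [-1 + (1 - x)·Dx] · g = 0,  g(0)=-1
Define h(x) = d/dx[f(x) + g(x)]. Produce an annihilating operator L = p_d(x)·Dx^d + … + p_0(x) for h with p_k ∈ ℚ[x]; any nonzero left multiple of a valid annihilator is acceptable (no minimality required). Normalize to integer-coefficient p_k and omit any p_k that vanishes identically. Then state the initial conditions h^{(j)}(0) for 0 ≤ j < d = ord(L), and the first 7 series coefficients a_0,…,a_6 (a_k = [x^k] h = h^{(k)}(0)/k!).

f: a_k = 0, -2, 0, 8/3, 0, -32/5, 0, …
g: a_k = -1, -1, -1, -1, -1, -1, -1, …
h₀=f+g: left-lcm gives L₀, ord ≤ 3.
h₀' ⇒ L via d/dx closure of L₀.
L = (8 - 32·x - 96·x^2) + (-7 + 8·x + 20·x^2 - 96·x^3)·Dx + (1 + 3·x + 12·x^3 - 16·x^4)·Dx^2  (order 2).
h: a_k = -3, -2, 5, -4, -37, -6, 121, …
ICs: h(0) = -3, h′(0) = -2.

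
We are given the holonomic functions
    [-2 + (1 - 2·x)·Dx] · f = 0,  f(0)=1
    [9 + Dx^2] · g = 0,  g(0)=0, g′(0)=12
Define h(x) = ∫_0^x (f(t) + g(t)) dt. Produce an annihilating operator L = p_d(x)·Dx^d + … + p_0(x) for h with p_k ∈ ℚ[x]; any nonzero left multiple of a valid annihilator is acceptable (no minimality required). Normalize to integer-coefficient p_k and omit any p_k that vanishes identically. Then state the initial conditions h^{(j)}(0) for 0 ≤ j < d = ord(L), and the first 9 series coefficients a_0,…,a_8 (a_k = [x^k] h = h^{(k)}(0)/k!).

L = (594 - 648·x + 648·x^2)·Dx + (-153 + 630·x - 972·x^2 + 648·x^3)·Dx^2 + (66 - 72·x + 72·x^2)·Dx^3 + (-17 + 70·x - 108·x^2 + 72·x^3)·Dx^4  (order 4).
h: a_k = 0, 1, 7, 4/3, -5/2, 16/5, 401/60, 64/7, 17677/1120, …
ICs: h(0) = 0, h′(0) = 1, h′′(0) = 14, h′′′(0) = 8.

f: a_k = 1, 2, 4, 8, 16, 32, 64, 128, 256, …
g: a_k = 0, 12, 0, -18, 0, 81/10, 0, -243/140, 0, …
h₀=f+g: left-lcm gives L₀, ord ≤ 3.
∫: right-multiply L₀ by Dx.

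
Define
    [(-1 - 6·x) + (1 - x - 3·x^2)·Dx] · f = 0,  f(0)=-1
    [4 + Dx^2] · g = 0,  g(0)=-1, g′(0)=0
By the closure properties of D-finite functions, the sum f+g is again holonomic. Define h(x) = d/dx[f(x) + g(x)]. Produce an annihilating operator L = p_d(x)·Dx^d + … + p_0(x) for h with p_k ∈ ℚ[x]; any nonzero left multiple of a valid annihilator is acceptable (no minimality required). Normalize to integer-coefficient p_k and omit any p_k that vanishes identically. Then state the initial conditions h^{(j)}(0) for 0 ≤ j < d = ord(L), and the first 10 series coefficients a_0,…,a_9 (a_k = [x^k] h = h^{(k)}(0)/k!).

f: a_k = -1, -1, -4, -7, -19, -40, -97, -217, -508, -1159, …
g: a_k = -1, 0, 2, 0, -2/3, 0, 4/45, 0, -2/315, 0, …
L₀ := lclm(L_f,L_g); ord L₀ ≤ 1+2.
h₀' ⇒ L via d/dx closure of L₀.
L = (976 + 5056·x + 17104·x^2 + 11760·x^3 + 18720·x^4 + 3888·x^5 + 3888·x^6) + (-92 - 516·x + 372·x^2 + 1232·x^3 + 2280·x^4 + 3240·x^5 + 1512·x^6 + 1296·x^7)·Dx + (244 + 1264·x + 4276·x^2 + 2940·x^3 + 4680·x^4 + 972·x^5 + 972·x^6)·Dx^2 + (-23 - 129·x + 93·x^2 + 308·x^3 + 570·x^4 + 810·x^5 + 378·x^6 + 324·x^7)·Dx^3  (order 3).
h: a_k = -1, -4, -21, -236/3, -200, -8722/15, -1519, -1280176/315, -10431, -76063042/2835, …
ICs: h(0) = -1, h′(0) = -4, h′′(0) = -42.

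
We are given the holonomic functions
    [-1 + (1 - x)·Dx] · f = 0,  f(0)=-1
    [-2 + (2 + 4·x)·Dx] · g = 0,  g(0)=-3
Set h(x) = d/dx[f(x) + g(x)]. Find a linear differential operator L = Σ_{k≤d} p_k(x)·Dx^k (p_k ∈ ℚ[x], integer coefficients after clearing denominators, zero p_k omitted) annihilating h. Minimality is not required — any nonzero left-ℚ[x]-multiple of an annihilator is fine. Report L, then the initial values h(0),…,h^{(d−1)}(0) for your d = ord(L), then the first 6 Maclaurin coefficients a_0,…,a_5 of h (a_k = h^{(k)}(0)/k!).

f: a_k = -1, -1, -1, -1, -1, -1, …
g: a_k = -3, -3, 3/2, -3/2, 15/8, -21/8, …
f+g: L₀ = lclm(L_f,L_g), ord ≤ 1+1.
h=h₀': d/dx-closure on L₀ ⇒ L.
L = (-4 - 2·x) + (-1 - 10·x - 7·x^2)·Dx + (1 + 2·x - x^2 - 2·x^3)·Dx^2  (order 2).
h: a_k = -4, 1, -15/2, 7/2, -145/8, 141/8, …
ICs: h(0) = -4, h′(0) = 1.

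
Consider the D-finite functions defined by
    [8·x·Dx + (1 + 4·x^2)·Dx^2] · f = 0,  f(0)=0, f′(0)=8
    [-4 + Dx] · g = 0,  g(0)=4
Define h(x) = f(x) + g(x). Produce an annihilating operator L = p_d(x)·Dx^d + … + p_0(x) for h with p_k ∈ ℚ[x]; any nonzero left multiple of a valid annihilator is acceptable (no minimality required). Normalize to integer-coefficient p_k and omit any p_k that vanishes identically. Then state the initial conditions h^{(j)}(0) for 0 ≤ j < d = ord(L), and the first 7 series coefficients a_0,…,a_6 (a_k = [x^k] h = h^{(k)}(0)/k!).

f: a_k = 0, 8, 0, -32/3, 0, 128/5, 0, …
g: a_k = 4, 16, 32, 128/3, 128/3, 512/15, 1024/45, …
f+g: L₀ = lclm(L_f,L_g), ord ≤ 2+1.
L = (8 - 32·x - 96·x^2 - 128·x^3)·Dx + (-6 - 8·x^2 - 64·x^4)·Dx^2 + (1 + 2·x + 8·x^2 + 8·x^3 + 16·x^4)·Dx^3  (order 3).
h: a_k = 4, 24, 32, 32, 128/3, 896/15, 1024/45, …
ICs: h(0) = 4, h′(0) = 24, h′′(0) = 64.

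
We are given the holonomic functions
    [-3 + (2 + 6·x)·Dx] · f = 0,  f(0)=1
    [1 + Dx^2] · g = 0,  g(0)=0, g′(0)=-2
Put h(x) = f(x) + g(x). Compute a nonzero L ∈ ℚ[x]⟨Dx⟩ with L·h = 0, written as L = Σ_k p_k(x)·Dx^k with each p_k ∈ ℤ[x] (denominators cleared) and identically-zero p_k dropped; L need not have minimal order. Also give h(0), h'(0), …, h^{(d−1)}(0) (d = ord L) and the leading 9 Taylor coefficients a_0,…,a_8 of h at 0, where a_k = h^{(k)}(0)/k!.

f: a_k = 1, 3/2, -9/8, 27/16, -405/128, 1701/256, -15309/1024, 72171/2048, -2814669/32768, …
g: a_k = 0, -2, 0, 1/3, 0, -1/60, 0, 1/2520, 0, …
f+g: L₀ = lclm(L_f,L_g), ord ≤ 1+2.
L = (-93 - 72·x - 108·x^2) + (-10 + 18·x + 216·x^2 + 216·x^3)·Dx + (-93 - 72·x - 108·x^2)·Dx^2 + (-10 + 18·x + 216·x^2 + 216·x^3)·Dx^3  (order 3).
h: a_k = 1, -1/2, -9/8, 97/48, -405/128, 25451/3840, -15309/1024, 22734121/645120, -2814669/32768, …
ICs: h(0) = 1, h′(0) = -1/2, h′′(0) = -9/4.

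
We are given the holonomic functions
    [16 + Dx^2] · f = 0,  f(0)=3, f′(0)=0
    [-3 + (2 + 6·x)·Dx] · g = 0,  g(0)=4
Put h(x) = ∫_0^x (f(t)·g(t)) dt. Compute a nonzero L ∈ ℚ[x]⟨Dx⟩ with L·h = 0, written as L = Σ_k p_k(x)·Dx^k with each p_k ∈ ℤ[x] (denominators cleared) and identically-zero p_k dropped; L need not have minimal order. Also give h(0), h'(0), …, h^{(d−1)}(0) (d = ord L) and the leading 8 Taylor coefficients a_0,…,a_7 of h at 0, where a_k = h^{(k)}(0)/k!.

L = (91 + 384·x + 576·x^2)·Dx + (-12 - 36·x)·Dx^2 + (4 + 24·x + 36·x^2)·Dx^3  (order 3).
h: a_k = 0, 12, 9, -73/2, -495/16, 6337/160, 2341/128, -337609/26880, …
ICs: h(0) = 0, h′(0) = 12, h′′(0) = 18.

f: a_k = 3, 0, -24, 0, 32, 0, -256/15, 0, …
g: a_k = 4, 6, -9/2, 27/4, -405/32, 1701/64, -15309/256, 72171/512, …
h₀=f·g: eliminate ⇒ L₀, order ≤ 2·1.
Integrate: L := L₀·Dx.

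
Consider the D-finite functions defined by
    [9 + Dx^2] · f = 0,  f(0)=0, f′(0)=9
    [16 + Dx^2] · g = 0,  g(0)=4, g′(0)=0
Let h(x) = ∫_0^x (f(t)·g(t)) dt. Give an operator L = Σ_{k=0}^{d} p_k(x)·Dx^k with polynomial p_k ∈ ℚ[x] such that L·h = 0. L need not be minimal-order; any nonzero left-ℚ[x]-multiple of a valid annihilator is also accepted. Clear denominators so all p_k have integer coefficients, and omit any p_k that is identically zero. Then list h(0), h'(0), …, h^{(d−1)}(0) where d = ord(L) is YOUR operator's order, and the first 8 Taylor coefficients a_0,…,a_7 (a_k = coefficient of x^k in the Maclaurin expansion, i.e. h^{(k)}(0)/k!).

L = 49·Dx + 50·Dx^3 + Dx^5  (order 5).
h: a_k = 0, 0, 18, 0, -171/2, 0, 2801/20, 0, …
ICs: h(0) = 0, h′(0) = 0, h′′(0) = 36, h′′′(0) = 0, h′′′′(0) = -2052.

f: a_k = 0, 9, 0, -27/2, 0, 243/40, 0, -729/560, …
g: a_k = 4, 0, -32, 0, 128/3, 0, -1024/45, 0, …
h₀=f·g: eliminate ⇒ L₀, order ≤ 2·2.
h=∫₀ˣh₀: take L = L₀·Dx.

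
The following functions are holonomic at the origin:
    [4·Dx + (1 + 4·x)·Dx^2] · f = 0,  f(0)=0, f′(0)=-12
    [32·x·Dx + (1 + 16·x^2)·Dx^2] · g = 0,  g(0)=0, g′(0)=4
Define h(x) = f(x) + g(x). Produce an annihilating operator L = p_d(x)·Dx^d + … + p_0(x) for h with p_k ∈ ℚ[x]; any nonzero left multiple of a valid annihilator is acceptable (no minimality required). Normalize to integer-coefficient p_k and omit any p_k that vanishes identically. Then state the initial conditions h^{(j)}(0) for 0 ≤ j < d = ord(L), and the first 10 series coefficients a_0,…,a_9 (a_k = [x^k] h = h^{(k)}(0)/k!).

f: a_k = 0, -12, 24, -64, 192, -3072/5, 2048, -49152/7, 24576, -262144/3, …
g: a_k = 0, 4, 0, -64/3, 0, 1024/5, 0, -16384/7, 0, 262144/9, …
f+g: L₀ = lclm(L_f,L_g), ord ≤ 2+2.
L = (-32 - 384·x + 1536·x^2 + 2048·x^3)·Dx + (-16 - 64·x + 3072·x^3 + 4096·x^4)·Dx^2 + (-1 + 4·x + 32·x^2 + 128·x^3 + 768·x^4 + 1024·x^5)·Dx^3  (order 3).
h: a_k = 0, -8, 24, -256/3, 192, -2048/5, 2048, -65536/7, 24576, -524288/9, …
ICs: h(0) = 0, h′(0) = -8, h′′(0) = 48.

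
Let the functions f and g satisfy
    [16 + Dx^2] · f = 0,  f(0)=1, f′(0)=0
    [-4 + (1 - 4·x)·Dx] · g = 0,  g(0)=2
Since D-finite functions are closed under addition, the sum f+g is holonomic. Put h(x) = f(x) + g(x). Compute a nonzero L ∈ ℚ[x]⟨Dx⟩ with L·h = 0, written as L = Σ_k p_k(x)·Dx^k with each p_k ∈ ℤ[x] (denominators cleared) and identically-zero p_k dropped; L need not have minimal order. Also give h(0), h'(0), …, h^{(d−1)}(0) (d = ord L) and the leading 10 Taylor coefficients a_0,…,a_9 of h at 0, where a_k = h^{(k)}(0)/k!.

L = (-448 + 512·x - 1024·x^2) + (48 - 320·x + 768·x^2 - 1024·x^3)·Dx + (-28 + 32·x - 64·x^2)·Dx^2 + (3 - 20·x + 48·x^2 - 64·x^3)·Dx^3  (order 3).
h: a_k = 3, 8, 24, 128, 1568/3, 2048, 368384/45, 32768, 41288192/315, 524288, …
ICs: h(0) = 3, h′(0) = 8, h′′(0) = 48.

f: a_k = 1, 0, -8, 0, 32/3, 0, -256/45, 0, 512/315, 0, …
g: a_k = 2, 8, 32, 128, 512, 2048, 8192, 32768, 131072, 524288, …
Weyl lclm of L_f,L_g ⇒ L₀ (ord ≤ 3).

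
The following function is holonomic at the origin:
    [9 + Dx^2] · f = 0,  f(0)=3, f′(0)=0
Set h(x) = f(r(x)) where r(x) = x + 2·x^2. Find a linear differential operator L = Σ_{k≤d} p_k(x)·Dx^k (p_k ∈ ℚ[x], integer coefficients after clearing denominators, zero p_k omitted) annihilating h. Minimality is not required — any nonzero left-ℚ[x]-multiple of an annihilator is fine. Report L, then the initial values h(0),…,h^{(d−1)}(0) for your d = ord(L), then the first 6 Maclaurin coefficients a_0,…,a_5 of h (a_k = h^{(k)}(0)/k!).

f: a_k = 3, 0, -27/2, 0, 81/8, 0, …
f∘r: x↦r, Dx↦Dx/r' in L_f ⇒ L₀.
L = (9 + 108·x + 432·x^2 + 576·x^3) - 4·Dx + (1 + 4·x)·Dx^2  (order 2).
h: a_k = 3, 0, -27/2, -54, -351/8, 81, …
ICs: h(0) = 3, h′(0) = 0.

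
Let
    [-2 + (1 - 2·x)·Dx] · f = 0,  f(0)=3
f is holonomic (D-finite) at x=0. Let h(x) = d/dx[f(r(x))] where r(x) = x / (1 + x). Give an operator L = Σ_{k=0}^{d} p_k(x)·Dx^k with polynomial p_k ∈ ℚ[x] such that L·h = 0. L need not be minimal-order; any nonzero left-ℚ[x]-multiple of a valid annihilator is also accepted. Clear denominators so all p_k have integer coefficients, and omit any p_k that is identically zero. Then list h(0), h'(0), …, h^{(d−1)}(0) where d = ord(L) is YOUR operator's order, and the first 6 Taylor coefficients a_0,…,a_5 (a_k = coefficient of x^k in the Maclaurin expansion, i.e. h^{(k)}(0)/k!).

L = 2 + (-1 + x)·Dx  (order 1).
h: a_k = 6, 12, 18, 24, 30, 36, …
ICs: h(0) = 6.

f: a_k = 3, 6, 12, 24, 48, 96, …
f∘r: x↦r, Dx↦Dx/r' in L_f ⇒ L₀.
Differentiate: ansatz ord ≤ ord L₀ ⇒ L.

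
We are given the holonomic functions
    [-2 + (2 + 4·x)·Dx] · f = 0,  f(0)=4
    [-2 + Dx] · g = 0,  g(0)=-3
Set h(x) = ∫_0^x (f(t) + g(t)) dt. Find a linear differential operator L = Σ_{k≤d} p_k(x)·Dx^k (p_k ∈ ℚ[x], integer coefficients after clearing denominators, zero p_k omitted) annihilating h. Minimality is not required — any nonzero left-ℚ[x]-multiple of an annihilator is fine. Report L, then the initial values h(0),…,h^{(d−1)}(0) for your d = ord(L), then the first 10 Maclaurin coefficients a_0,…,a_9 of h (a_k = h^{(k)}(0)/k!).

L = (6 + 8·x)·Dx + (-5 - 16·x - 16·x^2)·Dx^2 + (1 + 6·x + 8·x^2)·Dx^3  (order 3).
h: a_k = 0, 1, -1, -8/3, -1/2, -9/10, 9/20, -331/420, 3433/3360, -45109/30240, …
ICs: h(0) = 0, h′(0) = 1, h′′(0) = -2.

f: a_k = 4, 4, -2, 2, -5/2, 7/2, -21/4, 33/4, -429/32, 715/32, …
g: a_k = -3, -6, -6, -4, -2, -4/5, -4/15, -8/105, -2/105, -4/945, …
h₀=f+g: left-lcm gives L₀, ord ≤ 2.
h=∫h₀ ⇒ L = L₀·Dx.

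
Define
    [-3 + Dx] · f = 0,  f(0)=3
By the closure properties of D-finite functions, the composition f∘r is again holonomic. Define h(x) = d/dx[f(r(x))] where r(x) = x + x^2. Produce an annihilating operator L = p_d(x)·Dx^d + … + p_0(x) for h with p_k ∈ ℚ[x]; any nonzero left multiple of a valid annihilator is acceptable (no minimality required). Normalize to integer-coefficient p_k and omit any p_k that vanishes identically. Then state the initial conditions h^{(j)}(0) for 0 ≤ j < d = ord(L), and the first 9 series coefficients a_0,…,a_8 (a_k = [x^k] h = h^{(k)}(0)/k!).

L = (5 + 12·x + 12·x^2) + (-1 - 2·x)·Dx  (order 1).
h: a_k = 9, 45, 243/2, 513/2, 3483/8, 25839/40, 13527/16, 564651/560, 4940433/4480, …
ICs: h(0) = 9.

f: a_k = 3, 9, 27/2, 27/2, 81/8, 243/40, 243/80, 729/560, 2187/4480, …
h₀=f(r): pull back L_f along r ⇒ L₀.
Derive L from L₀ (diff closure).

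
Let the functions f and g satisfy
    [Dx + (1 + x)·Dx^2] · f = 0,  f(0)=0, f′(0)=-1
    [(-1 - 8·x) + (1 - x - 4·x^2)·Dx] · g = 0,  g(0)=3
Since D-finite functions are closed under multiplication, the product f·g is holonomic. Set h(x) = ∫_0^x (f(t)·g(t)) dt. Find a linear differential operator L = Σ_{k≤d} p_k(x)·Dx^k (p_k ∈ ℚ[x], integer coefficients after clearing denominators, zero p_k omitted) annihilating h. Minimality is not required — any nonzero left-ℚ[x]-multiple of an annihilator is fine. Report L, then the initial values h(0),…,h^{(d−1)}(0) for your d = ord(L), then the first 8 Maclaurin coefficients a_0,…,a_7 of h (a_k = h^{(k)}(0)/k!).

f: a_k = 0, -1, 1/2, -1/3, 1/4, -1/5, 1/6, -1/7, …
g: a_k = 3, 3, 15, 27, 87, 195, 543, 1323, …
f·g: L₀ = L_f ⊗_s L_g, ord ≤ 2·1.
Integrate: L := L₀·Dx.
L = (9 + 16·x)·Dx + (1 + 19·x + 20·x^2)·Dx^2 + (-1 + 5·x^2 + 4·x^3)·Dx^3  (order 3).
h: a_k = 0, 0, -3/2, -1/2, -29/8, -79/20, -1567/120, -3137/140, …
ICs: h(0) = 0, h′(0) = 0, h′′(0) = -3.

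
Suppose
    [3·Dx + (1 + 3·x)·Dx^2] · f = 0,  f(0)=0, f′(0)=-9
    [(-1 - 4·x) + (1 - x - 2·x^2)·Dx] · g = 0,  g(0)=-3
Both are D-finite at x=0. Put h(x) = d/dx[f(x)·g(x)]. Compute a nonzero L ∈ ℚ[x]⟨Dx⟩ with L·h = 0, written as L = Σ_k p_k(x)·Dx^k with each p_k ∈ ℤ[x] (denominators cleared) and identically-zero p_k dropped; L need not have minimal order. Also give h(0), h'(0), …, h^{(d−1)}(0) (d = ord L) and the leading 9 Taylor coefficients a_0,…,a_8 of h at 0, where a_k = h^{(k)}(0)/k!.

f: a_k = 0, -9, 27/2, -27, 243/4, -729/5, 729/2, -6561/7, 19683/8, …
g: a_k = -3, -3, -9, -15, -33, -63, -129, -255, -513, …
Sym-product of L_f,L_g gives L₀ (≤ ord 2).
h=h₀': d/dx-closure on L₀ ⇒ L.
L = (192 + 756·x + 1296·x^2) + (3 + 165·x + 864·x^2 + 1008·x^3)·Dx + (-7 - 38·x - 13·x^2 + 162·x^3 + 144·x^4)·Dx^2  (order 2).
h: a_k = 27, -27, 729/2, -351, 11853/4, -40581/10, 464913/20, -303129/7, 52697223/280, …
ICs: h(0) = 27, h′(0) = -27.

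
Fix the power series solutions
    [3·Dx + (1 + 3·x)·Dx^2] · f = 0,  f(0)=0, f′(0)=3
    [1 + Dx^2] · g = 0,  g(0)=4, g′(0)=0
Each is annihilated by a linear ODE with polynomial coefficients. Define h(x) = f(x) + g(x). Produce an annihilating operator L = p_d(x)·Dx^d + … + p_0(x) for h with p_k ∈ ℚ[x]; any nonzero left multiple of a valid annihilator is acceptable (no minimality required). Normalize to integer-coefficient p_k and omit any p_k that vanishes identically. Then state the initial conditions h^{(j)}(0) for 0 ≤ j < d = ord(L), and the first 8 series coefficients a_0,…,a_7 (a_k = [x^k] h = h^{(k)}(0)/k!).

L = (165 + 18·x + 27·x^2)·Dx + (19 + 63·x + 27·x^2 + 27·x^3)·Dx^2 + (165 + 18·x + 27·x^2)·Dx^3 + (19 + 63·x + 27·x^2 + 27·x^3)·Dx^4  (order 4).
h: a_k = 4, 3, -13/2, 9, -241/12, 243/5, -21871/180, 2187/7, …
ICs: h(0) = 4, h′(0) = 3, h′′(0) = -13, h′′′(0) = 54.

f: a_k = 0, 3, -9/2, 9, -81/4, 243/5, -243/2, 2187/7, …
g: a_k = 4, 0, -2, 0, 1/6, 0, -1/180, 0, …
Sum ⇒ L₀ = lclm(L_f,L_g) in ℚ(x)⟨Dx⟩.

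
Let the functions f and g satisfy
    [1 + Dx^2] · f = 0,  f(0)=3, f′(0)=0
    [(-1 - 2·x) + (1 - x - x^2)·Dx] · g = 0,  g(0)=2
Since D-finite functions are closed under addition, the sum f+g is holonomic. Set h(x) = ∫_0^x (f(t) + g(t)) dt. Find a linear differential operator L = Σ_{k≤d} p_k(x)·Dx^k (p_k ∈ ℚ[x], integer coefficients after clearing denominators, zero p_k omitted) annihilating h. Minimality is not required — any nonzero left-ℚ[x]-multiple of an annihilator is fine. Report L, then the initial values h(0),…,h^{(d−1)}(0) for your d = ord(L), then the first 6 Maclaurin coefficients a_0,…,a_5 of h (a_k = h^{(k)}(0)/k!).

f: a_k = 3, 0, -3/2, 0, 1/8, 0, …
g: a_k = 2, 2, 4, 6, 10, 16, …
Weyl lclm of L_f,L_g ⇒ L₀ (ord ≤ 3).
h=∫h₀ ⇒ L = L₀·Dx.
L = (-19 - 48·x - 31·x^2 - 24·x^3 - 5·x^4 - 2·x^5)·Dx + (5 - x - 4·x^2 - 7·x^3 - 6·x^4 - 3·x^5 - x^6)·Dx^2 + (-19 - 48·x - 31·x^2 - 24·x^3 - 5·x^4 - 2·x^5)·Dx^3 + (5 - x - 4·x^2 - 7·x^3 - 6·x^4 - 3·x^5 - x^6)·Dx^4  (order 4).
h: a_k = 0, 5, 1, 5/6, 3/2, 81/40, …
ICs: h(0) = 0, h′(0) = 5, h′′(0) = 2, h′′′(0) = 5.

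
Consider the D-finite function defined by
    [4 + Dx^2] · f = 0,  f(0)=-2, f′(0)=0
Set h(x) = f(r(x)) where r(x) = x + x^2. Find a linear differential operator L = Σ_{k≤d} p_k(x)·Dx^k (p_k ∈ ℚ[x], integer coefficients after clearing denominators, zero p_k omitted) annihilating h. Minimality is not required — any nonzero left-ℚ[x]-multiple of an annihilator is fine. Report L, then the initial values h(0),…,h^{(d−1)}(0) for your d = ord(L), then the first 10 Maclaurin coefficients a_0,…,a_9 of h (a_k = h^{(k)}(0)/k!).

L = (4 + 24·x + 48·x^2 + 32·x^3) - 2·Dx + (1 + 2·x)·Dx^2  (order 2).
h: a_k = -2, 0, 4, 8, 8/3, -16/3, -352/45, -64/15, 416/315, 1088/315, …
ICs: h(0) = -2, h′(0) = 0.

f: a_k = -2, 0, 4, 0, -4/3, 0, 8/45, 0, -4/315, 0, …
Change of var in L_f (x↦r) gives L₀.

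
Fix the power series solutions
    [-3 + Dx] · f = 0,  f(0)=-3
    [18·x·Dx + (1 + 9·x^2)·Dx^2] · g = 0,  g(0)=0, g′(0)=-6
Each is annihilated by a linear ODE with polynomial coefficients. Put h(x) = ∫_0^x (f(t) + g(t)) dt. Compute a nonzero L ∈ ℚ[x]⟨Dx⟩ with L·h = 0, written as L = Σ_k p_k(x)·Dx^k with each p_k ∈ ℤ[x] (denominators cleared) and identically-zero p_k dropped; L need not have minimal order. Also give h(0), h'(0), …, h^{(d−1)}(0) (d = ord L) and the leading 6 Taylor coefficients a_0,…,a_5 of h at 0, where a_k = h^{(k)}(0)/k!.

L = (18 - 108·x - 162·x^2)·Dx^2 + (-9 + 27·x + 27·x^2 - 81·x^3)·Dx^3 + (1 + 3·x + 9·x^2 + 27·x^3)·Dx^4  (order 4).
h: a_k = 0, -3, -15/2, -9/2, 9/8, -81/40, …
ICs: h(0) = 0, h′(0) = -3, h′′(0) = -15, h′′′(0) = -27.

f: a_k = -3, -9, -27/2, -27/2, -81/8, -243/40, …
g: a_k = 0, -6, 0, 18, 0, -486/5, …
Weyl lclm of L_f,L_g ⇒ L₀ (ord ≤ 3).
h=∫₀ˣh₀: take L = L₀·Dx.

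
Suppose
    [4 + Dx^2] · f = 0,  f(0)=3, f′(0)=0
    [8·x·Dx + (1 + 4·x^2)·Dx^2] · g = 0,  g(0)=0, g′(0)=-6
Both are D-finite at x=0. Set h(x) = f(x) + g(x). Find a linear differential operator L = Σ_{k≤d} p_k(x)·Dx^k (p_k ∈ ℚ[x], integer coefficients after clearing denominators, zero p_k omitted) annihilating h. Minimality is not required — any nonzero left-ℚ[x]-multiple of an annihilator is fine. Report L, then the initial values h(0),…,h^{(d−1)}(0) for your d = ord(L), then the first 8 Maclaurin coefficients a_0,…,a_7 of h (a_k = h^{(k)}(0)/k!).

L = (-352·x + 1792·x^3 + 512·x^5)·Dx + (-4 + 112·x^2 + 576·x^4 + 256·x^6)·Dx^2 + (-88·x + 448·x^3 + 128·x^5)·Dx^3 + (-1 + 28·x^2 + 144·x^4 + 64·x^6)·Dx^4  (order 4).
h: a_k = 3, -6, -6, 8, 2, -96/5, -4/15, 384/7, …
ICs: h(0) = 3, h′(0) = -6, h′′(0) = -12, h′′′(0) = 48.

f: a_k = 3, 0, -6, 0, 2, 0, -4/15, 0, …
g: a_k = 0, -6, 0, 8, 0, -96/5, 0, 384/7, …
h₀=f+g: left-lcm gives L₀, ord ≤ 4.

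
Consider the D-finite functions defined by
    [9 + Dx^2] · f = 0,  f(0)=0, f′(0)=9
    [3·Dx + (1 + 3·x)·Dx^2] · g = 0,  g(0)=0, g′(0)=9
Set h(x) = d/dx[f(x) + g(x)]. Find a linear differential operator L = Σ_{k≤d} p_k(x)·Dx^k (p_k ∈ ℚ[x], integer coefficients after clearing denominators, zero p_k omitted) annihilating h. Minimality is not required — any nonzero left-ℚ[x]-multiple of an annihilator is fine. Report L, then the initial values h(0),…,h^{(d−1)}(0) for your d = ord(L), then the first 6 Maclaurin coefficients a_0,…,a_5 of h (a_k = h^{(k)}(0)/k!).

L = (63 + 54·x + 81·x^2) + (9 + 45·x + 81·x^2 + 81·x^3)·Dx + (7 + 6·x + 9·x^2)·Dx^2 + (1 + 5·x + 9·x^2 + 9·x^3)·Dx^3  (order 3).
h: a_k = 18, -27, 81/2, -243, 6075/8, -2187, …
ICs: h(0) = 18, h′(0) = -27, h′′(0) = 81.

f: a_k = 0, 9, 0, -27/2, 0, 243/40, …
g: a_k = 0, 9, -27/2, 27, -243/4, 729/5, …
f+g: L₀ = lclm(L_f,L_g), ord ≤ 2+2.
Differentiate: ansatz ord ≤ ord L₀ ⇒ L.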